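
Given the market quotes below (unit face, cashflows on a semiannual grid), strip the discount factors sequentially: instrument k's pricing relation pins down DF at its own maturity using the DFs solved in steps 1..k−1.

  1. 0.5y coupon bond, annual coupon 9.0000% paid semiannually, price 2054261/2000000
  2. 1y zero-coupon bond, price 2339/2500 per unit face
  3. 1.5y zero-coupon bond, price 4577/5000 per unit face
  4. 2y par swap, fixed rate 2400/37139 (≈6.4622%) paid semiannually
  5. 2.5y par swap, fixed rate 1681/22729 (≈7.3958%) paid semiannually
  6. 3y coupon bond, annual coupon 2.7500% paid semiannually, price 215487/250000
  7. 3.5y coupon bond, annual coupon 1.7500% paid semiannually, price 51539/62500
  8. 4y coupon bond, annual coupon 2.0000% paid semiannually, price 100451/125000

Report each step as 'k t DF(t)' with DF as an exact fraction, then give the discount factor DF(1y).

step 1 [0.5y] bond c/2=9/200: DF=(2054261/2000000 − 9/200·(0))/(1+9/200) = 9829/10000 ≈ 0.982900
step 2 [1y] zero: DF = P = 2339/2500 ≈ 0.935600
step 3 [1.5y] zero: DF = P = 4577/5000 ≈ 0.915400
step 4 [2y] swap r/2=1200/37139: DF=(1 − 1200/37139·(0.982900+0.935600+0.915400))/(1+1200/37139) = 22/25 ≈ 0.880000
step 5 [2.5y] swap r/2=1681/45458: DF=(1 − 1681/45458·(0.982900+0.935600+0.915400+0.880000))/(1+1681/45458) = 8319/10000 ≈ 0.831900
step 6 [3y] bond c/2=11/800: DF=(215487/250000 − 11/800·(0.982900+0.935600+0.915400+0.880000+0.831900))/(1+11/800) = 3943/5000 ≈ 0.788600
step 7 [3.5y] bond c/2=7/800: DF=(51539/62500 − 7/800·(0.982900+0.935600+0.915400+0.880000+0.831900+0.788600))/(1+7/800) = 482/625 ≈ 0.771200
step 8 [4y] bond c/2=1/100: DF=(100451/125000 − 1/100·(0.982900+0.935600+0.915400+0.880000+0.831900+0.788600+0.771200))/(1+1/100) = 919/1250 ≈ 0.735200

1 1/2 9829/10000
2 1 2339/2500
3 3/2 4577/5000
4 2 22/25
5 5/2 8319/10000
6 3 3943/5000
7 7/2 482/625
8 4 919/1250
DF(1y) = 2339/2500 ≈ 0.935600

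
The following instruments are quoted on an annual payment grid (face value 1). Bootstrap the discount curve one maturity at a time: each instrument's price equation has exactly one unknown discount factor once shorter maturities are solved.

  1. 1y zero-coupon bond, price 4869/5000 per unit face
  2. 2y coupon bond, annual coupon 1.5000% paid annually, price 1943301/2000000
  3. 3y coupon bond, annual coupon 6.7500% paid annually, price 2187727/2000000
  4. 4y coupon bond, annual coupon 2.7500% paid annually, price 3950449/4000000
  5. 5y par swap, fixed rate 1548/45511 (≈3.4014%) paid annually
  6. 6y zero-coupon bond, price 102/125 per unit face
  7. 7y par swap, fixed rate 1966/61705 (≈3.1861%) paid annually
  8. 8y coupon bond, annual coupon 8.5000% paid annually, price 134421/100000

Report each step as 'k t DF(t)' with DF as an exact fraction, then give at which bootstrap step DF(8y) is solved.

1 1 4869/5000
2 2 9429/10000
3 3 1807/2000
4 4 8857/10000
5 5 2113/2500
6 6 102/125
7 7 4017/5000
8 8 1511/2000
DF(8y) is solved at step 8

step 1 [1y] zero: DF = P = 4869/5000 ≈ 0.973800
step 2 [2y] bond c/1=3/200: DF=(1943301/2000000 − 3/200·(0.973800))/(1+3/200) = 9429/10000 ≈ 0.942900
step 3 [3y] bond c/1=27/400: DF=(2187727/2000000 − 27/400·(0.973800+0.942900))/(1+27/400) = 1807/2000 ≈ 0.903500
step 4 [4y] bond c/1=11/400: DF=(3950449/4000000 − 11/400·(0.973800+0.942900+0.903500))/(1+11/400) = 8857/10000 ≈ 0.885700
step 5 [5y] swap r/1=1548/45511: DF=(1 − 1548/45511·(0.973800+0.942900+0.903500+0.885700))/(1+1548/45511) = 2113/2500 ≈ 0.845200
step 6 [6y] zero: DF = P = 102/125 ≈ 0.816000
step 7 [7y] swap r/1=1966/61705: DF=(1 − 1966/61705·(0.973800+0.942900+0.903500+0.885700+0.845200+0.816000))/(1+1966/61705) = 4017/5000 ≈ 0.803400
step 8 [8y] bond c/1=17/200: DF=(134421/100000 − 17/200·(0.973800+0.942900+0.903500+0.885700+0.845200+0.816000+0.803400))/(1+17/200) = 1511/2000 ≈ 0.755500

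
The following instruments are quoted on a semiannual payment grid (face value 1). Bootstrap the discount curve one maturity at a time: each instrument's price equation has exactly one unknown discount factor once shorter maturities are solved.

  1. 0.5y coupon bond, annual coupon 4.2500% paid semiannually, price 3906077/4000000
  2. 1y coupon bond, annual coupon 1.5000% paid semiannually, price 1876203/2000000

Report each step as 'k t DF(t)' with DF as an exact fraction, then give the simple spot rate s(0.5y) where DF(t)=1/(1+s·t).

step 1 [0.5y] bond c/2=17/800: DF=(3906077/4000000 − 17/800·(0))/(1+17/800) = 4781/5000 ≈ 0.956200
step 2 [1y] bond c/2=3/400: DF=(1876203/2000000 − 3/400·(0.956200))/(1+3/400) = 231/250 ≈ 0.924000

1 1/2 4781/5000
2 1 231/250
s(0.5y) = (1/(4781/5000) − 1)/(1/2) = 438/4781 ≈ 9.1613%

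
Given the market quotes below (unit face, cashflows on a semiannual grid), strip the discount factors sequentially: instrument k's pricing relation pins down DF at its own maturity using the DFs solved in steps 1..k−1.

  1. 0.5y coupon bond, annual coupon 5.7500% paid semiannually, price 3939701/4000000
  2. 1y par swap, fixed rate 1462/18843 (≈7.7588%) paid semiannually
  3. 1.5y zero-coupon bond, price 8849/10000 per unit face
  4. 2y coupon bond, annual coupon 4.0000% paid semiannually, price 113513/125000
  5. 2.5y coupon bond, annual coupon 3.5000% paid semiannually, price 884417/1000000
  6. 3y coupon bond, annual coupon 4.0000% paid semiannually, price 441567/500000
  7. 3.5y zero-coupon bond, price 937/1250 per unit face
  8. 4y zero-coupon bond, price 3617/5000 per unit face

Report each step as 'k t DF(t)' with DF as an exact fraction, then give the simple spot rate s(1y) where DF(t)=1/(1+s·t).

1 1/2 4787/5000
2 1 9269/10000
3 3/2 8849/10000
4 2 209/250
5 5/2 1009/1250
6 3 7793/10000
7 7/2 937/1250
8 4 3617/5000
s(1y) = (1/(9269/10000) − 1)/(1) = 731/9269 ≈ 7.8865%

step 1 [0.5y] bond c/2=23/800: DF=(3939701/4000000 − 23/800·(0))/(1+23/800) = 4787/5000 ≈ 0.957400
step 2 [1y] swap r/2=731/18843: DF=(1 − 731/18843·(0.957400))/(1+731/18843) = 9269/10000 ≈ 0.926900
step 3 [1.5y] zero: DF = P = 8849/10000 ≈ 0.884900
step 4 [2y] bond c/2=1/50: DF=(113513/125000 − 1/50·(0.957400+0.926900+0.884900))/(1+1/50) = 209/250 ≈ 0.836000
step 5 [2.5y] bond c/2=7/400: DF=(884417/1000000 − 7/400·(0.957400+0.926900+0.884900+0.836000))/(1+7/400) = 1009/1250 ≈ 0.807200
step 6 [3y] bond c/2=1/50: DF=(441567/500000 − 1/50·(0.957400+0.926900+0.884900+0.836000+0.807200))/(1+1/50) = 7793/10000 ≈ 0.779300
step 7 [3.5y] zero: DF = P = 937/1250 ≈ 0.749600
step 8 [4y] zero: DF = P = 3617/5000 ≈ 0.723400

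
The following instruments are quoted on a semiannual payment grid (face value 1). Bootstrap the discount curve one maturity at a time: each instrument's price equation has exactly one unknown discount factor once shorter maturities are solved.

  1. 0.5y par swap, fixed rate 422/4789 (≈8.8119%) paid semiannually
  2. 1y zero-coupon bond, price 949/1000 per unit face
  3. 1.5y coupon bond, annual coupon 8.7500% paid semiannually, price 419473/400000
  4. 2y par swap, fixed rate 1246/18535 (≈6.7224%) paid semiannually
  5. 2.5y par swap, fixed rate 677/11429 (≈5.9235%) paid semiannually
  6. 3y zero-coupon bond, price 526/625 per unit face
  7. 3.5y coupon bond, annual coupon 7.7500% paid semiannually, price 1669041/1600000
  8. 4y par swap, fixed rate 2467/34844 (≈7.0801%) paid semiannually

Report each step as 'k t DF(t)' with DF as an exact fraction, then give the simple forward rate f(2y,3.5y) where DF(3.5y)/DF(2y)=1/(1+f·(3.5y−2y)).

step 1 [0.5y] swap r/2=211/4789: DF=(1 − 211/4789·(0))/(1+211/4789) = 4789/5000 ≈ 0.957800
step 2 [1y] zero: DF = P = 949/1000 ≈ 0.949000
step 3 [1.5y] bond c/2=7/160: DF=(419473/400000 − 7/160·(0.957800+0.949000))/(1+7/160) = 578/625 ≈ 0.924800
step 4 [2y] swap r/2=623/18535: DF=(1 − 623/18535·(0.957800+0.949000+0.924800))/(1+623/18535) = 4377/5000 ≈ 0.875400
step 5 [2.5y] swap r/2=677/22858: DF=(1 − 677/22858·(0.957800+0.949000+0.924800+0.875400))/(1+677/22858) = 4323/5000 ≈ 0.864600
step 6 [3y] zero: DF = P = 526/625 ≈ 0.841600
step 7 [3.5y] bond c/2=31/800: DF=(1669041/1600000 − 31/800·(0.957800+0.949000+0.924800+0.875400+0.864600+0.841600))/(1+31/800) = 8023/10000 ≈ 0.802300
step 8 [4y] swap r/2=2467/69688: DF=(1 − 2467/69688·(0.957800+0.949000+0.924800+0.875400+0.864600+0.841600+0.802300))/(1+2467/69688) = 7533/10000 ≈ 0.753300

1 1/2 4789/5000
2 1 949/1000
3 3/2 578/625
4 2 4377/5000
5 5/2 4323/5000
6 3 526/625
7 7/2 8023/10000
8 4 7533/10000
f(2y,3.5y) = ((4377/5000)/(8023/10000) − 1)/(3/2) = 1462/24069 ≈ 6.0742%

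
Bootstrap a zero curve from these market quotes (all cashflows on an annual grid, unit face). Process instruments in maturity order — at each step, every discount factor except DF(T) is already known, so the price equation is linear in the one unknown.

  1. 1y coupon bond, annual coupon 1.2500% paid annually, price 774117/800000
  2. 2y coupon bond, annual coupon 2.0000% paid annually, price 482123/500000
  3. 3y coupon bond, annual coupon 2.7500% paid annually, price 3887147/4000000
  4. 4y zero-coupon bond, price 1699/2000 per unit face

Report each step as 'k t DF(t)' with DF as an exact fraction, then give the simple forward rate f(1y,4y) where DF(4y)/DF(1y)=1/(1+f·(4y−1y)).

step 1 [1y] bond c/1=1/80: DF=(774117/800000 − 1/80·(0))/(1+1/80) = 9557/10000 ≈ 0.955700
step 2 [2y] bond c/1=1/50: DF=(482123/500000 − 1/50·(0.955700))/(1+1/50) = 4633/5000 ≈ 0.926600
step 3 [3y] bond c/1=11/400: DF=(3887147/4000000 − 11/400·(0.955700+0.926600))/(1+11/400) = 4477/5000 ≈ 0.895400
step 4 [4y] zero: DF = P = 1699/2000 ≈ 0.849500

1 1 9557/10000
2 2 4633/5000
3 3 4477/5000
4 4 1699/2000
f(1y,4y) = ((9557/10000)/(1699/2000) − 1)/(3) = 354/8495 ≈ 4.1672%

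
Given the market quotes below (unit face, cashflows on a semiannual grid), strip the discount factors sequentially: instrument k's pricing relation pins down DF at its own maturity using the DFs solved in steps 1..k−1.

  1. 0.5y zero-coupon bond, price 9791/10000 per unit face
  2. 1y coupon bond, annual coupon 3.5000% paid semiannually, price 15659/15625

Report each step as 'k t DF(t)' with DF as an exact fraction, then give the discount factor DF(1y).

1 1/2 9791/10000
2 1 9681/10000
DF(1y) = 9681/10000 ≈ 0.968100

step 1 [0.5y] zero: DF = P = 9791/10000 ≈ 0.979100
step 2 [1y] bond c/2=7/400: DF=(15659/15625 − 7/400·(0.979100))/(1+7/400) = 9681/10000 ≈ 0.968100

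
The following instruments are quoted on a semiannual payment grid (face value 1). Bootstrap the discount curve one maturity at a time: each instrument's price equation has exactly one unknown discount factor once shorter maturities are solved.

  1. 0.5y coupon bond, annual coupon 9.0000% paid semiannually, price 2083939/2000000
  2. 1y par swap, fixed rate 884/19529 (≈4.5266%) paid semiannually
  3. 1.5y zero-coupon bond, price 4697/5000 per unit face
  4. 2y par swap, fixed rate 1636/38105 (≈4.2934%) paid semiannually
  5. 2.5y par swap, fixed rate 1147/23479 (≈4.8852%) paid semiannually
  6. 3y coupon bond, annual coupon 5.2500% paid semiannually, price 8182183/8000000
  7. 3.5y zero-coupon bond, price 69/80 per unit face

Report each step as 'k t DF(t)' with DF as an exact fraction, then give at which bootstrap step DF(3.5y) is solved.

1 1/2 9971/10000
2 1 4779/5000
3 3/2 4697/5000
4 2 4591/5000
5 5/2 8853/10000
6 3 1753/2000
7 7/2 69/80
DF(3.5y) is solved at step 7

step 1 [0.5y] bond c/2=9/200: DF=(2083939/2000000 − 9/200·(0))/(1+9/200) = 9971/10000 ≈ 0.997100
step 2 [1y] swap r/2=442/19529: DF=(1 − 442/19529·(0.997100))/(1+442/19529) = 4779/5000 ≈ 0.955800
step 3 [1.5y] zero: DF = P = 4697/5000 ≈ 0.939400
step 4 [2y] swap r/2=818/38105: DF=(1 − 818/38105·(0.997100+0.955800+0.939400))/(1+818/38105) = 4591/5000 ≈ 0.918200
step 5 [2.5y] swap r/2=1147/46958: DF=(1 − 1147/46958·(0.997100+0.955800+0.939400+0.918200))/(1+1147/46958) = 8853/10000 ≈ 0.885300
step 6 [3y] bond c/2=21/800: DF=(8182183/8000000 − 21/800·(0.997100+0.955800+0.939400+0.918200+0.885300))/(1+21/800) = 1753/2000 ≈ 0.876500
step 7 [3.5y] zero: DF = P = 69/80 ≈ 0.862500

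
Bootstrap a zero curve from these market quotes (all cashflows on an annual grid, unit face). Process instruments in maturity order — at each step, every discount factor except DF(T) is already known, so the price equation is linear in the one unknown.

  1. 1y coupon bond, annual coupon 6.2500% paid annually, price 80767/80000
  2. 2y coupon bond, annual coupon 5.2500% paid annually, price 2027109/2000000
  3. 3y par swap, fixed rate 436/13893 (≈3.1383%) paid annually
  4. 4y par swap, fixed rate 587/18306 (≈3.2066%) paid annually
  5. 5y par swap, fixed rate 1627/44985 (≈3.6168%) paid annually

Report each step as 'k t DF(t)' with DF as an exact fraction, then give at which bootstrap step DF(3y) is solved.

1 1 4751/5000
2 2 2289/2500
3 3 1141/1250
4 4 4413/5000
5 5 8373/10000
DF(3y) is solved at step 3

step 1 [1y] bond c/1=1/16: DF=(80767/80000 − 1/16·(0))/(1+1/16) = 4751/5000 ≈ 0.950200
step 2 [2y] bond c/1=21/400: DF=(2027109/2000000 − 21/400·(0.950200))/(1+21/400) = 2289/2500 ≈ 0.915600
step 3 [3y] swap r/1=436/13893: DF=(1 − 436/13893·(0.950200+0.915600))/(1+436/13893) = 1141/1250 ≈ 0.912800
step 4 [4y] swap r/1=587/18306: DF=(1 − 587/18306·(0.950200+0.915600+0.912800))/(1+587/18306) = 4413/5000 ≈ 0.882600
step 5 [5y] swap r/1=1627/44985: DF=(1 − 1627/44985·(0.950200+0.915600+0.912800+0.882600))/(1+1627/44985) = 8373/10000 ≈ 0.837300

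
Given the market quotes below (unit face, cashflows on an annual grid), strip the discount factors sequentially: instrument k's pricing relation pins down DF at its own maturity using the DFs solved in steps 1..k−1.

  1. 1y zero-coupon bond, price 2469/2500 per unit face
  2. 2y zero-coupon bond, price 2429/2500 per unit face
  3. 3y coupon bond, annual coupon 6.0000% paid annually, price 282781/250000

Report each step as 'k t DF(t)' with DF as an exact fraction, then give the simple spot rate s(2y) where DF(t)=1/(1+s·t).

1 1 2469/2500
2 2 2429/2500
3 3 4781/5000
s(2y) = (1/(2429/2500) − 1)/(2) = 71/4858 ≈ 1.4615%

step 1 [1y] zero: DF = P = 2469/2500 ≈ 0.987600
step 2 [2y] zero: DF = P = 2429/2500 ≈ 0.971600
step 3 [3y] bond c/1=3/50: DF=(282781/250000 − 3/50·(0.987600+0.971600))/(1+3/50) = 4781/5000 ≈ 0.956200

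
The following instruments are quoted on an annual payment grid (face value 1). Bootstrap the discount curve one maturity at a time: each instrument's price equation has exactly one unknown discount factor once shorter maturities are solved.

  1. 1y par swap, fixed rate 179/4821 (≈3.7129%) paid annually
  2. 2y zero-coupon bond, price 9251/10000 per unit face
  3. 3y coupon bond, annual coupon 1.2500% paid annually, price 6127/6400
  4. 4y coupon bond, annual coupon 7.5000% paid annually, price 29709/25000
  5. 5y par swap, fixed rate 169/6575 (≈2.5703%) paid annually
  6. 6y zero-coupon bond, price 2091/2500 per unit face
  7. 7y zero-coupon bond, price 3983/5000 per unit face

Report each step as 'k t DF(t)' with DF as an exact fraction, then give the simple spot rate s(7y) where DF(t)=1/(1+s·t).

step 1 [1y] swap r/1=179/4821: DF=(1 − 179/4821·(0))/(1+179/4821) = 4821/5000 ≈ 0.964200
step 2 [2y] zero: DF = P = 9251/10000 ≈ 0.925100
step 3 [3y] bond c/1=1/80: DF=(6127/6400 − 1/80·(0.964200+0.925100))/(1+1/80) = 4611/5000 ≈ 0.922200
step 4 [4y] bond c/1=3/40: DF=(29709/25000 − 3/40·(0.964200+0.925100+0.922200))/(1+3/40) = 9093/10000 ≈ 0.909300
step 5 [5y] swap r/1=169/6575: DF=(1 − 169/6575·(0.964200+0.925100+0.922200+0.909300))/(1+169/6575) = 8817/10000 ≈ 0.881700
step 6 [6y] zero: DF = P = 2091/2500 ≈ 0.836400
step 7 [7y] zero: DF = P = 3983/5000 ≈ 0.796600

1 1 4821/5000
2 2 9251/10000
3 3 4611/5000
4 4 9093/10000
5 5 8817/10000
6 6 2091/2500
7 7 3983/5000
s(7y) = (1/(3983/5000) − 1)/(7) = 1017/27881 ≈ 3.6476%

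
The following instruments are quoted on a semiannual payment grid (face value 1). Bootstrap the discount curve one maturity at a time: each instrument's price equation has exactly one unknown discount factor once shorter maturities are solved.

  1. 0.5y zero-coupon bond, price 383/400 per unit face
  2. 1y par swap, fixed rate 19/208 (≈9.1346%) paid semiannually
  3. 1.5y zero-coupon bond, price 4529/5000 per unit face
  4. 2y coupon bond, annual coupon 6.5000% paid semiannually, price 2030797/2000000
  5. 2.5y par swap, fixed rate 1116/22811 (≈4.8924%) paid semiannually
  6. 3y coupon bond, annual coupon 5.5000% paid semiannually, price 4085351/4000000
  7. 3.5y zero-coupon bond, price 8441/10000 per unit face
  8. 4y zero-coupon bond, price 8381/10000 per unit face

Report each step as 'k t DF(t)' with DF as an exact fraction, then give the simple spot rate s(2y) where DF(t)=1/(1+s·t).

step 1 [0.5y] zero: DF = P = 383/400 ≈ 0.957500
step 2 [1y] swap r/2=19/416: DF=(1 − 19/416·(0.957500))/(1+19/416) = 1829/2000 ≈ 0.914500
step 3 [1.5y] zero: DF = P = 4529/5000 ≈ 0.905800
step 4 [2y] bond c/2=13/400: DF=(2030797/2000000 − 13/400·(0.957500+0.914500+0.905800))/(1+13/400) = 112/125 ≈ 0.896000
step 5 [2.5y] swap r/2=558/22811: DF=(1 − 558/22811·(0.957500+0.914500+0.905800+0.896000))/(1+558/22811) = 2221/2500 ≈ 0.888400
step 6 [3y] bond c/2=11/400: DF=(4085351/4000000 − 11/400·(0.957500+0.914500+0.905800+0.896000+0.888400))/(1+11/400) = 8719/10000 ≈ 0.871900
step 7 [3.5y] zero: DF = P = 8441/10000 ≈ 0.844100
step 8 [4y] zero: DF = P = 8381/10000 ≈ 0.838100

1 1/2 383/400
2 1 1829/2000
3 3/2 4529/5000
4 2 112/125
5 5/2 2221/2500
6 3 8719/10000
7 7/2 8441/10000
8 4 8381/10000
s(2y) = (1/(112/125) − 1)/(2) = 13/224 ≈ 5.8036%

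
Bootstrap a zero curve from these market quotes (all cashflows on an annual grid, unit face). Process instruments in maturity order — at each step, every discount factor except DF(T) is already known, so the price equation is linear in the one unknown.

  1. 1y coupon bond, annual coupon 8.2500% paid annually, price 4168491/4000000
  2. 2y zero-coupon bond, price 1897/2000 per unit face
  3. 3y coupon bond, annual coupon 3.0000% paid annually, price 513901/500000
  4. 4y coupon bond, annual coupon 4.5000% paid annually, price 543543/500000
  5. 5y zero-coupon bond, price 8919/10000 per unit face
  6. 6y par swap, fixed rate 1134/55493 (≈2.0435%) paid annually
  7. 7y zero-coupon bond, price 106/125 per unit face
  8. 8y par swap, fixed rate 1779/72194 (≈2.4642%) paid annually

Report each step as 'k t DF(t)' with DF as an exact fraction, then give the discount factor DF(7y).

1 1 9627/10000
2 2 1897/2000
3 3 4711/5000
4 4 4587/5000
5 5 8919/10000
6 6 4433/5000
7 7 106/125
8 8 8221/10000
DF(7y) = 106/125 ≈ 0.848000

step 1 [1y] bond c/1=33/400: DF=(4168491/4000000 − 33/400·(0))/(1+33/400) = 9627/10000 ≈ 0.962700
step 2 [2y] zero: DF = P = 1897/2000 ≈ 0.948500
step 3 [3y] bond c/1=3/100: DF=(513901/500000 − 3/100·(0.962700+0.948500))/(1+3/100) = 4711/5000 ≈ 0.942200
step 4 [4y] bond c/1=9/200: DF=(543543/500000 − 9/200·(0.962700+0.948500+0.942200))/(1+9/200) = 4587/5000 ≈ 0.917400
step 5 [5y] zero: DF = P = 8919/10000 ≈ 0.891900
step 6 [6y] swap r/1=1134/55493: DF=(1 − 1134/55493·(0.962700+0.948500+0.942200+0.917400+0.891900))/(1+1134/55493) = 4433/5000 ≈ 0.886600
step 7 [7y] zero: DF = P = 106/125 ≈ 0.848000
step 8 [8y] swap r/1=1779/72194: DF=(1 − 1779/72194·(0.962700+0.948500+0.942200+0.917400+0.891900+0.886600+0.848000))/(1+1779/72194) = 8221/10000 ≈ 0.822100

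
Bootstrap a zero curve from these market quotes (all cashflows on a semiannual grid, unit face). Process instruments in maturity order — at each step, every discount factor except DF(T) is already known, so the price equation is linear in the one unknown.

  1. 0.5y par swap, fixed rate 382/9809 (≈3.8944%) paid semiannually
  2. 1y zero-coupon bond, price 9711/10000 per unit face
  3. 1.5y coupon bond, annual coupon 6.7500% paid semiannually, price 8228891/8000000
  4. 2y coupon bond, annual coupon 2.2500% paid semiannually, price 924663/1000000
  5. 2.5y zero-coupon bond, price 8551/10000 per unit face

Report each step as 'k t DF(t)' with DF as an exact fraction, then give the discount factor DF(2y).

step 1 [0.5y] swap r/2=191/9809: DF=(1 − 191/9809·(0))/(1+191/9809) = 9809/10000 ≈ 0.980900
step 2 [1y] zero: DF = P = 9711/10000 ≈ 0.971100
step 3 [1.5y] bond c/2=27/800: DF=(8228891/8000000 − 27/800·(0.980900+0.971100))/(1+27/800) = 9313/10000 ≈ 0.931300
step 4 [2y] bond c/2=9/800: DF=(924663/1000000 − 9/800·(0.980900+0.971100+0.931300))/(1+9/800) = 8823/10000 ≈ 0.882300
step 5 [2.5y] zero: DF = P = 8551/10000 ≈ 0.855100

1 1/2 9809/10000
2 1 9711/10000
3 3/2 9313/10000
4 2 8823/10000
5 5/2 8551/10000
DF(2y) = 8823/10000 ≈ 0.882300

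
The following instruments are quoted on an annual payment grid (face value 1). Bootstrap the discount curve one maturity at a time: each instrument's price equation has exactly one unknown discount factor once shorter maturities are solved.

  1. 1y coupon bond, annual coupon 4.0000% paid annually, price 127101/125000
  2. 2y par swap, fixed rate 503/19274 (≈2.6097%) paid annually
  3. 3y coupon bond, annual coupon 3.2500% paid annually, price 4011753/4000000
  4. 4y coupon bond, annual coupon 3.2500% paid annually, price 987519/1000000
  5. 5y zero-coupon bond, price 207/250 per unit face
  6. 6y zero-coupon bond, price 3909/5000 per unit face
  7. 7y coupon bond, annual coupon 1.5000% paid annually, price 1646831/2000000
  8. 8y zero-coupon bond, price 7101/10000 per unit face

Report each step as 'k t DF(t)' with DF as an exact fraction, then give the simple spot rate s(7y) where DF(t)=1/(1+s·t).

step 1 [1y] bond c/1=1/25: DF=(127101/125000 − 1/25·(0))/(1+1/25) = 9777/10000 ≈ 0.977700
step 2 [2y] swap r/1=503/19274: DF=(1 − 503/19274·(0.977700))/(1+503/19274) = 9497/10000 ≈ 0.949700
step 3 [3y] bond c/1=13/400: DF=(4011753/4000000 − 13/400·(0.977700+0.949700))/(1+13/400) = 9107/10000 ≈ 0.910700
step 4 [4y] bond c/1=13/400: DF=(987519/1000000 − 13/400·(0.977700+0.949700+0.910700))/(1+13/400) = 8671/10000 ≈ 0.867100
step 5 [5y] zero: DF = P = 207/250 ≈ 0.828000
step 6 [6y] zero: DF = P = 3909/5000 ≈ 0.781800
step 7 [7y] bond c/1=3/200: DF=(1646831/2000000 − 3/200·(0.977700+0.949700+0.910700+0.867100+0.828000+0.781800))/(1+3/200) = 7327/10000 ≈ 0.732700
step 8 [8y] zero: DF = P = 7101/10000 ≈ 0.710100

1 1 9777/10000
2 2 9497/10000
3 3 9107/10000
4 4 8671/10000
5 5 207/250
6 6 3909/5000
7 7 7327/10000
8 8 7101/10000
s(7y) = (1/(7327/10000) − 1)/(7) = 2673/51289 ≈ 5.2116%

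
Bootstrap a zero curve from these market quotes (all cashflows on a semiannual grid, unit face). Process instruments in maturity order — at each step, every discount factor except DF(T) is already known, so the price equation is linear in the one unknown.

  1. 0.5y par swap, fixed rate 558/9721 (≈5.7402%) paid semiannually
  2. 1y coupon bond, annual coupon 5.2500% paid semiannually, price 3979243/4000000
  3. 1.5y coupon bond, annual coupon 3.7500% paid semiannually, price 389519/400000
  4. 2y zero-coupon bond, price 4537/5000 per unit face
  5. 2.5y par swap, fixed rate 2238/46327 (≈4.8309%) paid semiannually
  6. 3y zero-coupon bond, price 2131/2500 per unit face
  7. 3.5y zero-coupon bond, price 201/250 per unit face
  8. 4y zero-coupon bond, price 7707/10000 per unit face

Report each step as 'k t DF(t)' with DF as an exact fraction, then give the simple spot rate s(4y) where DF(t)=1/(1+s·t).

1 1/2 9721/10000
2 1 1889/2000
3 3/2 4603/5000
4 2 4537/5000
5 5/2 8881/10000
6 3 2131/2500
7 7/2 201/250
8 4 7707/10000
s(4y) = (1/(7707/10000) − 1)/(4) = 2293/30828 ≈ 7.4380%

step 1 [0.5y] swap r/2=279/9721: DF=(1 − 279/9721·(0))/(1+279/9721) = 9721/10000 ≈ 0.972100
step 2 [1y] bond c/2=21/800: DF=(3979243/4000000 − 21/800·(0.972100))/(1+21/800) = 1889/2000 ≈ 0.944500
step 3 [1.5y] bond c/2=3/160: DF=(389519/400000 − 3/160·(0.972100+0.944500))/(1+3/160) = 4603/5000 ≈ 0.920600
step 4 [2y] zero: DF = P = 4537/5000 ≈ 0.907400
step 5 [2.5y] swap r/2=1119/46327: DF=(1 − 1119/46327·(0.972100+0.944500+0.920600+0.907400))/(1+1119/46327) = 8881/10000 ≈ 0.888100
step 6 [3y] zero: DF = P = 2131/2500 ≈ 0.852400
step 7 [3.5y] zero: DF = P = 201/250 ≈ 0.804000
step 8 [4y] zero: DF = P = 7707/10000 ≈ 0.770700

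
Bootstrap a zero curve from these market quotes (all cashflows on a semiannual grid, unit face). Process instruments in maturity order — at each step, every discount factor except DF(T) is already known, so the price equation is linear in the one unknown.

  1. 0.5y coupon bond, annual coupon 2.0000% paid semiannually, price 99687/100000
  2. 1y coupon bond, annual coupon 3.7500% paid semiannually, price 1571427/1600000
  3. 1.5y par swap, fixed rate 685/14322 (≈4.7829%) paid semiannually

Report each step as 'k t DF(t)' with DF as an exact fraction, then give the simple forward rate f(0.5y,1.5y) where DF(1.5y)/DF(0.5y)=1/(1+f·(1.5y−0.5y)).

step 1 [0.5y] bond c/2=1/100: DF=(99687/100000 − 1/100·(0))/(1+1/100) = 987/1000 ≈ 0.987000
step 2 [1y] bond c/2=3/160: DF=(1571427/1600000 − 3/160·(0.987000))/(1+3/160) = 9459/10000 ≈ 0.945900
step 3 [1.5y] swap r/2=685/28644: DF=(1 − 685/28644·(0.987000+0.945900))/(1+685/28644) = 1863/2000 ≈ 0.931500

1 1/2 987/1000
2 1 9459/10000
3 3/2 1863/2000
f(0.5y,1.5y) = ((987/1000)/(1863/2000) − 1)/(1) = 37/621 ≈ 5.9581%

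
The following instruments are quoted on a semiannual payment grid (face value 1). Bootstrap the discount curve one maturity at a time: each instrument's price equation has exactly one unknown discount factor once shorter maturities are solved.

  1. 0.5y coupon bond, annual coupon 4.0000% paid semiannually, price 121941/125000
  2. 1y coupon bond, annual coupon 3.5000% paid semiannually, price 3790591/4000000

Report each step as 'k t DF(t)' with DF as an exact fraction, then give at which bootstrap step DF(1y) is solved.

1 1/2 2391/2500
2 1 9149/10000
DF(1y) is solved at step 2

step 1 [0.5y] bond c/2=1/50: DF=(121941/125000 − 1/50·(0))/(1+1/50) = 2391/2500 ≈ 0.956400
step 2 [1y] bond c/2=7/400: DF=(3790591/4000000 − 7/400·(0.956400))/(1+7/400) = 9149/10000 ≈ 0.914900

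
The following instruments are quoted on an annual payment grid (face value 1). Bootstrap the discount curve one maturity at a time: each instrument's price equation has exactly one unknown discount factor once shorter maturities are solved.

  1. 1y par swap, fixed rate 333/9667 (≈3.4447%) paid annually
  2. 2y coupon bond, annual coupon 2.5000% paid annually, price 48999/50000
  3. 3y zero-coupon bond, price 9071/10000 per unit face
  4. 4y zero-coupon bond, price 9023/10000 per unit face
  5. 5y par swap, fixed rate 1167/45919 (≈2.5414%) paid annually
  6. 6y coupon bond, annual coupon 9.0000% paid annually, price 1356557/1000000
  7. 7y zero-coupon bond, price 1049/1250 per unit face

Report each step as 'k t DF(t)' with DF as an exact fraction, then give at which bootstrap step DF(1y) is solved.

1 1 9667/10000
2 2 373/400
3 3 9071/10000
4 4 9023/10000
5 5 8833/10000
6 6 4327/5000
7 7 1049/1250
DF(1y) is solved at step 1

step 1 [1y] swap r/1=333/9667: DF=(1 − 333/9667·(0))/(1+333/9667) = 9667/10000 ≈ 0.966700
step 2 [2y] bond c/1=1/40: DF=(48999/50000 − 1/40·(0.966700))/(1+1/40) = 373/400 ≈ 0.932500
step 3 [3y] zero: DF = P = 9071/10000 ≈ 0.907100
step 4 [4y] zero: DF = P = 9023/10000 ≈ 0.902300
step 5 [5y] swap r/1=1167/45919: DF=(1 − 1167/45919·(0.966700+0.932500+0.907100+0.902300))/(1+1167/45919) = 8833/10000 ≈ 0.883300
step 6 [6y] bond c/1=9/100: DF=(1356557/1000000 − 9/100·(0.966700+0.932500+0.907100+0.902300+0.883300))/(1+9/100) = 4327/5000 ≈ 0.865400
step 7 [7y] zero: DF = P = 1049/1250 ≈ 0.839200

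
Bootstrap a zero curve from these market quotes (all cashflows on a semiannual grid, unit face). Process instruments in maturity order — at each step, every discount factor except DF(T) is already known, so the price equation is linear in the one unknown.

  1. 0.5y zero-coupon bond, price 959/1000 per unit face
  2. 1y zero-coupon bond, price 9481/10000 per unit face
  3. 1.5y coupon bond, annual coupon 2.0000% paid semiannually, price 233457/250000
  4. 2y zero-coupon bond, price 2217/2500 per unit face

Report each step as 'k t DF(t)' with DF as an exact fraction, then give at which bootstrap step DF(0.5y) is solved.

step 1 [0.5y] zero: DF = P = 959/1000 ≈ 0.959000
step 2 [1y] zero: DF = P = 9481/10000 ≈ 0.948100
step 3 [1.5y] bond c/2=1/100: DF=(233457/250000 − 1/100·(0.959000+0.948100))/(1+1/100) = 9057/10000 ≈ 0.905700
step 4 [2y] zero: DF = P = 2217/2500 ≈ 0.886800

1 1/2 959/1000
2 1 9481/10000
3 3/2 9057/10000
4 2 2217/2500
DF(0.5y) is solved at step 1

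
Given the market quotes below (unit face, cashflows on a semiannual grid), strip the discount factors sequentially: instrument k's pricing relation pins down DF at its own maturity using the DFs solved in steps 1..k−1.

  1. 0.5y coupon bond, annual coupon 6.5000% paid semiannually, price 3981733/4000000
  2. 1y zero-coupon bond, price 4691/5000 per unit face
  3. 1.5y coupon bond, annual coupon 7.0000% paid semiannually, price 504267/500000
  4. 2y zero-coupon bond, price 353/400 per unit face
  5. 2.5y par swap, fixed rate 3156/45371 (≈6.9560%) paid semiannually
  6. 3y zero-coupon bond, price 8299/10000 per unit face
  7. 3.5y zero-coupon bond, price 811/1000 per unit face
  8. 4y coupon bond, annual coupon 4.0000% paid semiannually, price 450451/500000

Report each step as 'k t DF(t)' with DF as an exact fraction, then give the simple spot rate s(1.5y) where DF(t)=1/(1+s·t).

step 1 [0.5y] bond c/2=13/400: DF=(3981733/4000000 − 13/400·(0))/(1+13/400) = 9641/10000 ≈ 0.964100
step 2 [1y] zero: DF = P = 4691/5000 ≈ 0.938200
step 3 [1.5y] bond c/2=7/200: DF=(504267/500000 − 7/200·(0.964100+0.938200))/(1+7/200) = 9101/10000 ≈ 0.910100
step 4 [2y] zero: DF = P = 353/400 ≈ 0.882500
step 5 [2.5y] swap r/2=1578/45371: DF=(1 − 1578/45371·(0.964100+0.938200+0.910100+0.882500))/(1+1578/45371) = 4211/5000 ≈ 0.842200
step 6 [3y] zero: DF = P = 8299/10000 ≈ 0.829900
step 7 [3.5y] zero: DF = P = 811/1000 ≈ 0.811000
step 8 [4y] bond c/2=1/50: DF=(450451/500000 − 1/50·(0.964100+0.938200+0.910100+0.882500+0.842200+0.829900+0.811000))/(1+1/50) = 7621/10000 ≈ 0.762100

1 1/2 9641/10000
2 1 4691/5000
3 3/2 9101/10000
4 2 353/400
5 5/2 4211/5000
6 3 8299/10000
7 7/2 811/1000
8 4 7621/10000
s(1.5y) = (1/(9101/10000) − 1)/(3/2) = 1798/27303 ≈ 6.5854%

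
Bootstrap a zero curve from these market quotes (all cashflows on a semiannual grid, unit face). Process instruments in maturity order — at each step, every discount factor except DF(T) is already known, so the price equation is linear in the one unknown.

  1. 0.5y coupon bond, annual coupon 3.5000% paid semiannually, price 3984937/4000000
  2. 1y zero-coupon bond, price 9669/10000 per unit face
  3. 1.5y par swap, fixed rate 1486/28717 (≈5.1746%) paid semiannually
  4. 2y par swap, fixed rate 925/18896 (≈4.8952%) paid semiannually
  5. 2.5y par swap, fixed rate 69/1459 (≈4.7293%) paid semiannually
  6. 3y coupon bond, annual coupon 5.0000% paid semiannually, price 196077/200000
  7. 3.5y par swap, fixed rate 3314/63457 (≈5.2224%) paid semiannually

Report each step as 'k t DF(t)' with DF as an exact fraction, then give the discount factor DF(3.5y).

1 1/2 9791/10000
2 1 9669/10000
3 3/2 9257/10000
4 2 363/400
5 5/2 556/625
6 3 4213/5000
7 7/2 8343/10000
DF(3.5y) = 8343/10000 ≈ 0.834300

step 1 [0.5y] bond c/2=7/400: DF=(3984937/4000000 − 7/400·(0))/(1+7/400) = 9791/10000 ≈ 0.979100
step 2 [1y] zero: DF = P = 9669/10000 ≈ 0.966900
step 3 [1.5y] swap r/2=743/28717: DF=(1 − 743/28717·(0.979100+0.966900))/(1+743/28717) = 9257/10000 ≈ 0.925700
step 4 [2y] swap r/2=925/37792: DF=(1 − 925/37792·(0.979100+0.966900+0.925700))/(1+925/37792) = 363/400 ≈ 0.907500
step 5 [2.5y] swap r/2=69/2918: DF=(1 − 69/2918·(0.979100+0.966900+0.925700+0.907500))/(1+69/2918) = 556/625 ≈ 0.889600
step 6 [3y] bond c/2=1/40: DF=(196077/200000 − 1/40·(0.979100+0.966900+0.925700+0.907500+0.889600))/(1+1/40) = 4213/5000 ≈ 0.842600
step 7 [3.5y] swap r/2=1657/63457: DF=(1 − 1657/63457·(0.979100+0.966900+0.925700+0.907500+0.889600+0.842600))/(1+1657/63457) = 8343/10000 ≈ 0.834300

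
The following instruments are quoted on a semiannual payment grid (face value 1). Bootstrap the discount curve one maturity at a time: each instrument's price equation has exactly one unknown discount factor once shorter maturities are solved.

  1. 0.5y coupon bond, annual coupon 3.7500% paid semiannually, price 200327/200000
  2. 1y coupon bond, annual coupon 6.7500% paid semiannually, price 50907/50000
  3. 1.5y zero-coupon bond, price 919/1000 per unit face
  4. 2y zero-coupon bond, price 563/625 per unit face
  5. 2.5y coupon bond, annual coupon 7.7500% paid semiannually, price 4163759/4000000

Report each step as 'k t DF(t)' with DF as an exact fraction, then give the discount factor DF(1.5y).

1 1/2 1229/1250
2 1 1191/1250
3 3/2 919/1000
4 2 563/625
5 5/2 431/500
DF(1.5y) = 919/1000 ≈ 0.919000

step 1 [0.5y] bond c/2=3/160: DF=(200327/200000 − 3/160·(0))/(1+3/160) = 1229/1250 ≈ 0.983200
step 2 [1y] bond c/2=27/800: DF=(50907/50000 − 27/800·(0.983200))/(1+27/800) = 1191/1250 ≈ 0.952800
step 3 [1.5y] zero: DF = P = 919/1000 ≈ 0.919000
step 4 [2y] zero: DF = P = 563/625 ≈ 0.900800
step 5 [2.5y] bond c/2=31/800: DF=(4163759/4000000 − 31/800·(0.983200+0.952800+0.919000+0.900800))/(1+31/800) = 431/500 ≈ 0.862000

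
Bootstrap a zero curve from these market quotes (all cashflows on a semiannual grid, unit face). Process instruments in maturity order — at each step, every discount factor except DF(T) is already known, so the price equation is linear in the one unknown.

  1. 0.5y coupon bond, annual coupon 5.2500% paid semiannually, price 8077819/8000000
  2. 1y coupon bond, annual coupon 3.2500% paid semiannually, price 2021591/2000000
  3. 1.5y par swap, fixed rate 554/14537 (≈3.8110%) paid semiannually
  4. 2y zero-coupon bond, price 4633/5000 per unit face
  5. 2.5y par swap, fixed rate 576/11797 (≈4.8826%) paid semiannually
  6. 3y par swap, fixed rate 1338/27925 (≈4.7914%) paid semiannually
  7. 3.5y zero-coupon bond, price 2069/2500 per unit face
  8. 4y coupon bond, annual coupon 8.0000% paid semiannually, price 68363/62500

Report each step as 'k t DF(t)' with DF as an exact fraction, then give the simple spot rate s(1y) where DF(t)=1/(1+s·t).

step 1 [0.5y] bond c/2=21/800: DF=(8077819/8000000 − 21/800·(0))/(1+21/800) = 9839/10000 ≈ 0.983900
step 2 [1y] bond c/2=13/800: DF=(2021591/2000000 − 13/800·(0.983900))/(1+13/800) = 9789/10000 ≈ 0.978900
step 3 [1.5y] swap r/2=277/14537: DF=(1 − 277/14537·(0.983900+0.978900))/(1+277/14537) = 4723/5000 ≈ 0.944600
step 4 [2y] zero: DF = P = 4633/5000 ≈ 0.926600
step 5 [2.5y] swap r/2=288/11797: DF=(1 − 288/11797·(0.983900+0.978900+0.944600+0.926600))/(1+288/11797) = 553/625 ≈ 0.884800
step 6 [3y] swap r/2=669/27925: DF=(1 − 669/27925·(0.983900+0.978900+0.944600+0.926600+0.884800))/(1+669/27925) = 4331/5000 ≈ 0.866200
step 7 [3.5y] zero: DF = P = 2069/2500 ≈ 0.827600
step 8 [4y] bond c/2=1/25: DF=(68363/62500 − 1/25·(0.983900+0.978900+0.944600+0.926600+0.884800+0.866200+0.827600))/(1+1/25) = 8051/10000 ≈ 0.805100

1 1/2 9839/10000
2 1 9789/10000
3 3/2 4723/5000
4 2 4633/5000
5 5/2 553/625
6 3 4331/5000
7 7/2 2069/2500
8 4 8051/10000
s(1y) = (1/(9789/10000) − 1)/(1) = 211/9789 ≈ 2.1555%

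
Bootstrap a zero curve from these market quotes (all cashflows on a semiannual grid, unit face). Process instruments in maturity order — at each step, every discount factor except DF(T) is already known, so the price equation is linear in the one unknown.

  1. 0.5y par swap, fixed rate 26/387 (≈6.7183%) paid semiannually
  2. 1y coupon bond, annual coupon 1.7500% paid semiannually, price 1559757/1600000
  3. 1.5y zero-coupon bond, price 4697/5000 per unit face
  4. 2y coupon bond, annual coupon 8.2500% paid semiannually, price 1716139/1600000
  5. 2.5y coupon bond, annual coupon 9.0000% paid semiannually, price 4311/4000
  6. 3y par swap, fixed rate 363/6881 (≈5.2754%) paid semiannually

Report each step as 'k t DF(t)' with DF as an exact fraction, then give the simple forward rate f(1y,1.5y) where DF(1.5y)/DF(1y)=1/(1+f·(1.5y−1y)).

1 1/2 387/400
2 1 479/500
3 3/2 4697/5000
4 2 4583/5000
5 5/2 1737/2000
6 3 2137/2500
f(1y,1.5y) = ((479/500)/(4697/5000) − 1)/(1/2) = 186/4697 ≈ 3.9600%

step 1 [0.5y] swap r/2=13/387: DF=(1 − 13/387·(0))/(1+13/387) = 387/400 ≈ 0.967500
step 2 [1y] bond c/2=7/800: DF=(1559757/1600000 − 7/800·(0.967500))/(1+7/800) = 479/500 ≈ 0.958000
step 3 [1.5y] zero: DF = P = 4697/5000 ≈ 0.939400
step 4 [2y] bond c/2=33/800: DF=(1716139/1600000 − 33/800·(0.967500+0.958000+0.939400))/(1+33/800) = 4583/5000 ≈ 0.916600
step 5 [2.5y] bond c/2=9/200: DF=(4311/4000 − 9/200·(0.967500+0.958000+0.939400+0.916600))/(1+9/200) = 1737/2000 ≈ 0.868500
step 6 [3y] swap r/2=363/13762: DF=(1 − 363/13762·(0.967500+0.958000+0.939400+0.916600+0.868500))/(1+363/13762) = 2137/2500 ≈ 0.854800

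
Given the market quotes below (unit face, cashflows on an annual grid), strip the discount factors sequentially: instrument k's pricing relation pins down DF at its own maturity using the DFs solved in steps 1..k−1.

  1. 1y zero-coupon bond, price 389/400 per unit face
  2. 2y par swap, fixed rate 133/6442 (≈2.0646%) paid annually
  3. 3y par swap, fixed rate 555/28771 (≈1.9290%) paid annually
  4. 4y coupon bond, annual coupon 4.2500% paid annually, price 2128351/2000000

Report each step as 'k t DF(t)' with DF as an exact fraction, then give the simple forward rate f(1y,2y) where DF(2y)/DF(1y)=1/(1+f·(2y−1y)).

1 1 389/400
2 2 9601/10000
3 3 1889/2000
4 4 1807/2000
f(1y,2y) = ((389/400)/(9601/10000) − 1)/(1) = 124/9601 ≈ 1.2915%

step 1 [1y] zero: DF = P = 389/400 ≈ 0.972500
step 2 [2y] swap r/1=133/6442: DF=(1 − 133/6442·(0.972500))/(1+133/6442) = 9601/10000 ≈ 0.960100
step 3 [3y] swap r/1=555/28771: DF=(1 − 555/28771·(0.972500+0.960100))/(1+555/28771) = 1889/2000 ≈ 0.944500
step 4 [4y] bond c/1=17/400: DF=(2128351/2000000 − 17/400·(0.972500+0.960100+0.944500))/(1+17/400) = 1807/2000 ≈ 0.903500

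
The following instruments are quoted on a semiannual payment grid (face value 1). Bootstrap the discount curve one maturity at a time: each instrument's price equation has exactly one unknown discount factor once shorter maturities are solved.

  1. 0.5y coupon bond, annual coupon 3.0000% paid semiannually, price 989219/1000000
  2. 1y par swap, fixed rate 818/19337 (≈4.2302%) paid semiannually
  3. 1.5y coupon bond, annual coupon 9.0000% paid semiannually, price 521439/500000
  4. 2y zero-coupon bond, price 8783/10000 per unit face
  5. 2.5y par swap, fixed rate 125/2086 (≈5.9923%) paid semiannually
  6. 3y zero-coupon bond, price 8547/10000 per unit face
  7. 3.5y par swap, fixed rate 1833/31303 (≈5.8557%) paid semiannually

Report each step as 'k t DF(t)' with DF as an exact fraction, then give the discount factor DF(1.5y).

step 1 [0.5y] bond c/2=3/200: DF=(989219/1000000 − 3/200·(0))/(1+3/200) = 4873/5000 ≈ 0.974600
step 2 [1y] swap r/2=409/19337: DF=(1 − 409/19337·(0.974600))/(1+409/19337) = 9591/10000 ≈ 0.959100
step 3 [1.5y] bond c/2=9/200: DF=(521439/500000 − 9/200·(0.974600+0.959100))/(1+9/200) = 9147/10000 ≈ 0.914700
step 4 [2y] zero: DF = P = 8783/10000 ≈ 0.878300
step 5 [2.5y] swap r/2=125/4172: DF=(1 − 125/4172·(0.974600+0.959100+0.914700+0.878300))/(1+125/4172) = 69/80 ≈ 0.862500
step 6 [3y] zero: DF = P = 8547/10000 ≈ 0.854700
step 7 [3.5y] swap r/2=1833/62606: DF=(1 − 1833/62606·(0.974600+0.959100+0.914700+0.878300+0.862500+0.854700))/(1+1833/62606) = 8167/10000 ≈ 0.816700

1 1/2 4873/5000
2 1 9591/10000
3 3/2 9147/10000
4 2 8783/10000
5 5/2 69/80
6 3 8547/10000
7 7/2 8167/10000
DF(1.5y) = 9147/10000 ≈ 0.914700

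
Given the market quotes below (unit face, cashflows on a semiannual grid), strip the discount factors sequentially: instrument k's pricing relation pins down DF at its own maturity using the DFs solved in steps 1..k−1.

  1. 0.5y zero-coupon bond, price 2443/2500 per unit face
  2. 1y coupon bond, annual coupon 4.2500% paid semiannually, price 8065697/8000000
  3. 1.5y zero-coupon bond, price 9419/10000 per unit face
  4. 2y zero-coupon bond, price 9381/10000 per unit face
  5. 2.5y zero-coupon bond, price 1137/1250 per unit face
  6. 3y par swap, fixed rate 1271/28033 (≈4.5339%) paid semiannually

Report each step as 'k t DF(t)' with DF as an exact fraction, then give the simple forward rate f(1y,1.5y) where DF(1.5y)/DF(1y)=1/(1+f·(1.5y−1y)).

1 1/2 2443/2500
2 1 9669/10000
3 3/2 9419/10000
4 2 9381/10000
5 5/2 1137/1250
6 3 8729/10000
f(1y,1.5y) = ((9669/10000)/(9419/10000) − 1)/(1/2) = 500/9419 ≈ 5.3084%

step 1 [0.5y] zero: DF = P = 2443/2500 ≈ 0.977200
step 2 [1y] bond c/2=17/800: DF=(8065697/8000000 − 17/800·(0.977200))/(1+17/800) = 9669/10000 ≈ 0.966900
step 3 [1.5y] zero: DF = P = 9419/10000 ≈ 0.941900
step 4 [2y] zero: DF = P = 9381/10000 ≈ 0.938100
step 5 [2.5y] zero: DF = P = 1137/1250 ≈ 0.909600
step 6 [3y] swap r/2=1271/56066: DF=(1 − 1271/56066·(0.977200+0.966900+0.941900+0.938100+0.909600))/(1+1271/56066) = 8729/10000 ≈ 0.872900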